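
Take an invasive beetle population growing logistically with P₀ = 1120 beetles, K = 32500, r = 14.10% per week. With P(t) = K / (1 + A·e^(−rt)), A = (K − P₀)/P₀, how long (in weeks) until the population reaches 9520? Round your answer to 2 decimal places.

t ≈ 17.39 weeks

A = (32500 − 1120)/1120 = 28.01786
9520 = 32500/(1 + 28.01786·e^(−0.141t)) → 1 + 28.01786·e^(−0.141t) = 3.41387
e^(−0.141t) = 0.086155 → t = ln(11.60705)/0.141 = 2.45161/0.141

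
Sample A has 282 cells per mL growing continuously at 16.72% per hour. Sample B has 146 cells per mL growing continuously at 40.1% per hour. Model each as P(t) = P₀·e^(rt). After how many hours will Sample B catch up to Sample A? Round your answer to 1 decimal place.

282·e^(0.1672t) = 146·e^(0.401t)
282/146 = e^((0.401 − 0.1672)t) → ln(1.93151) = 0.2338·t
t = 0.6583 / 0.2338

t ≈ 2.8 hours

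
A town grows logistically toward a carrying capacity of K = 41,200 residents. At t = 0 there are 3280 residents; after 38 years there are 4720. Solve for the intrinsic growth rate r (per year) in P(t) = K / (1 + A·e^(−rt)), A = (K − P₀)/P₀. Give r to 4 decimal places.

r ≈ 0.0106 per year

A = (41200 − 3280)/3280 = 11.56098
4720 = 41200/(1 + 11.56098·e^(−r·38)) → e^(−38r) = (8.72881 − 1)/11.56098 = 0.668526
r = −ln(0.668526)/38 = 0.40268/38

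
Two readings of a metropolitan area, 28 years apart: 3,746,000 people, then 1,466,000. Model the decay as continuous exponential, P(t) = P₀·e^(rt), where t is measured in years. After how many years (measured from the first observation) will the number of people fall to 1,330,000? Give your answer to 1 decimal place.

r = ln(1466000/3746000) / 28 ≈ -0.033505 per year
t = ln(1330000/3746000) / r = -1.03551 / -0.033505 ≈ 30.906

t ≈ 30.9 years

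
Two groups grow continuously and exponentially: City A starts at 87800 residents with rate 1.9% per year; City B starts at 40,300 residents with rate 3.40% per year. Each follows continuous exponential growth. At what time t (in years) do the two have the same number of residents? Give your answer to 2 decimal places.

87800·e^(0.019t) = 40300·e^(0.034t)
87800/40300 = e^((0.034 − 0.019)t) → ln(2.17866) = 0.015·t
t = 0.77871 / 0.015

t ≈ 51.91 years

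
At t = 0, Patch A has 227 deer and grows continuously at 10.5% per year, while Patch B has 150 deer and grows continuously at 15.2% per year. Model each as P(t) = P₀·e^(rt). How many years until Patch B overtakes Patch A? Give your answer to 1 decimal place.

t ≈ 8.8 years

227·e^(0.105t) = 150·e^(0.152t)
227/150 = e^((0.152 − 0.105)t) → ln(1.51333) = 0.047·t
t = 0.41431 / 0.047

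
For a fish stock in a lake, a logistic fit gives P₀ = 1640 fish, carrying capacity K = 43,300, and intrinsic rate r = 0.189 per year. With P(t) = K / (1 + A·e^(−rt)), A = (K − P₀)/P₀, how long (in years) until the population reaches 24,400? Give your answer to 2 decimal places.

t ≈ 18.47 years

A = (43300 − 1640)/1640 = 25.40244
24400 = 43300/(1 + 25.40244·e^(−0.189t)) → 1 + 25.40244·e^(−0.189t) = 1.77459
e^(−0.189t) = 0.030493 → t = ln(32.79468)/0.189 = 3.49027/0.189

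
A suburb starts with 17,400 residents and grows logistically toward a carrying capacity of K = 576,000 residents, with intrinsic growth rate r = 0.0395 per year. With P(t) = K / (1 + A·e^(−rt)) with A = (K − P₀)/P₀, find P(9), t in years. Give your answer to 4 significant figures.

≈ 24,510 residents

A = (576000 − 17400)/17400 = 32.10345
P(9) = 576000 / (1 + 32.10345·e^(−0.0395·9)) = 576000 / (1 + 32.10345·0.700823)
= 576000 / 23.49883 ≈ 24511.86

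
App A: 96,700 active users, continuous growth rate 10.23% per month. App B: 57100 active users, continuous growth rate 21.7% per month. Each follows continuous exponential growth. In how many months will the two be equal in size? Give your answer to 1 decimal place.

96700·e^(0.1023t) = 57100·e^(0.217t)
96700/57100 = e^((0.217 − 0.1023)t) → ln(1.69352) = 0.1147·t
t = 0.52681 / 0.1147

t ≈ 4.6 months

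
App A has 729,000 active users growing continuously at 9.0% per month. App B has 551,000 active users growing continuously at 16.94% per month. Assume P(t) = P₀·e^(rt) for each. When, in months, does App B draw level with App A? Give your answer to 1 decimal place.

729000·e^(0.09t) = 551000·e^(0.1694t)
729000/551000 = e^((0.1694 − 0.09)t) → ln(1.32305) = 0.0794·t
t = 0.27994 / 0.0794

t ≈ 3.5 months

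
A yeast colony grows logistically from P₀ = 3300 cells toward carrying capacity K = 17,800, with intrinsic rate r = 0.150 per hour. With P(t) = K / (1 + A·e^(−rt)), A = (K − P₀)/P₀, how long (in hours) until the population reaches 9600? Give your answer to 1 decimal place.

A = (17800 − 3300)/3300 = 4.39394
9600 = 17800/(1 + 4.39394·e^(−0.15t)) → 1 + 4.39394·e^(−0.15t) = 1.85417
e^(−0.15t) = 0.194397 → t = ln(5.14412)/0.15 = 1.63786/0.15

t ≈ 10.9 hours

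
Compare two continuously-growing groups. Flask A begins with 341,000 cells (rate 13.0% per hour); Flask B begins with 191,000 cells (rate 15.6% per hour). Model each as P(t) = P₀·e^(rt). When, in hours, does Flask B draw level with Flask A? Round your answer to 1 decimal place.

341000·e^(0.13t) = 191000·e^(0.156t)
341000/191000 = e^((0.156 − 0.13)t) → ln(1.78534) = 0.026·t
t = 0.57961 / 0.026

t ≈ 22.3 hours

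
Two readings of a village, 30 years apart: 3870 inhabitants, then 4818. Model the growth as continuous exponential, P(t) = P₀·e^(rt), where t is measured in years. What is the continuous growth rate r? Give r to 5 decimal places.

r ≈ 0.00730 per year

4818 = 3870 · e^(r·30)
e^(30r) = 4818/3870 = 1.24496
r = ln(1.24496) / 30 = 0.2191 / 30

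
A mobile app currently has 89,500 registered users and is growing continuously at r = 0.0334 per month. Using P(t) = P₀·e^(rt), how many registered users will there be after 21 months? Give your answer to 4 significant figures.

≈ 180,500 registered users

P(21) = 89500 · e^(0.0334·21) = 89500 · e^(0.7014)
= 89500 · 2.01657 ≈ 180483.37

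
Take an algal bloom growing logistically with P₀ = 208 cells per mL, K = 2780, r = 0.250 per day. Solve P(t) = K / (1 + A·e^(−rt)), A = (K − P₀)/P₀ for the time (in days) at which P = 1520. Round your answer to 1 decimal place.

t ≈ 10.8 days

A = (2780 − 208)/208 = 12.36538
1520 = 2780/(1 + 12.36538·e^(−0.25t)) → 1 + 12.36538·e^(−0.25t) = 1.82895
e^(−0.25t) = 0.067038 → t = ln(14.91697)/0.25 = 2.7025/0.25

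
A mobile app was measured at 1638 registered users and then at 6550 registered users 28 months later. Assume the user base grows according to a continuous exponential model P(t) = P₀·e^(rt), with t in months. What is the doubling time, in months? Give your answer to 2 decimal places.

doubling time ≈ 14.00 months

r = ln(6550/1638) / 28 = ln(3.99878) / 28 ≈ 0.0495 per month
doubling time = ln 2 / |r| = 0.69315 / 0.0495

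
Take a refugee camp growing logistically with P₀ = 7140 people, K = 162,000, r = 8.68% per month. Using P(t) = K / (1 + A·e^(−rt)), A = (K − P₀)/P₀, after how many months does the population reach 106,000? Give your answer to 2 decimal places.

t ≈ 42.80 months

A = (162000 − 7140)/7140 = 21.68908
106000 = 162000/(1 + 21.68908·e^(−0.0868t)) → 1 + 21.68908·e^(−0.0868t) = 1.5283
e^(−0.0868t) = 0.024358 → t = ln(41.05432)/0.0868 = 3.7149/0.0868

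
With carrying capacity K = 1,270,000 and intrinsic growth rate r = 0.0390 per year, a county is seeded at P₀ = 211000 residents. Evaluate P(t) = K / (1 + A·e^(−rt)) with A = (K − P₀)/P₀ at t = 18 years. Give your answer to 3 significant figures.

A = (1270000 − 211000)/211000 = 5.01896
P(18) = 1270000 / (1 + 5.01896·e^(−0.039·18)) = 1270000 / (1 + 5.01896·0.495593)
= 1270000 / 3.48736 ≈ 364172.25

≈ 364,000 residents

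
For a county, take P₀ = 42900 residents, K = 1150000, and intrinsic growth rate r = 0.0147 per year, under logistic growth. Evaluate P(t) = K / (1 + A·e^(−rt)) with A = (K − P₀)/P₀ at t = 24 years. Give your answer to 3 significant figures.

A = (1150000 − 42900)/42900 = 25.80653
P(24) = 1150000 / (1 + 25.80653·e^(−0.0147·24)) = 1150000 / (1 + 25.80653·0.702718)
= 1150000 / 19.1347 ≈ 60100.22

≈ 60,100 residents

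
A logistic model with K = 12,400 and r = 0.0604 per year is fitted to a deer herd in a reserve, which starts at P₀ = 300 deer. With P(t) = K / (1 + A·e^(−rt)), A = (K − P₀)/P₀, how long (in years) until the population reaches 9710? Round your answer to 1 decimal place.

A = (12400 − 300)/300 = 40.33333
9710 = 12400/(1 + 40.33333·e^(−0.0604t)) → 1 + 40.33333·e^(−0.0604t) = 1.27703
e^(−0.0604t) = 0.006869 → t = ln(145.58984)/0.0604 = 4.98079/0.0604

t ≈ 82.5 years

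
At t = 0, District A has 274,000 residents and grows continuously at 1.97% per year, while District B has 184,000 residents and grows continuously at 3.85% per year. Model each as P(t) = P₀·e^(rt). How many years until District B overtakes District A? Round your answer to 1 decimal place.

274000·e^(0.0197t) = 184000·e^(0.0385t)
274000/184000 = e^((0.0385 − 0.0197)t) → ln(1.48913) = 0.0188·t
t = 0.39819 / 0.0188

t ≈ 21.2 years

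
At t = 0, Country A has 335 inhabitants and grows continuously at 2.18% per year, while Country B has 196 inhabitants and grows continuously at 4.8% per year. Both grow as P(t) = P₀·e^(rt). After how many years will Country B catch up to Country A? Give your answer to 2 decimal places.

t ≈ 20.46 years

335·e^(0.0218t) = 196·e^(0.048t)
335/196 = e^((0.048 − 0.0218)t) → ln(1.70918) = 0.0262·t
t = 0.53602 / 0.0262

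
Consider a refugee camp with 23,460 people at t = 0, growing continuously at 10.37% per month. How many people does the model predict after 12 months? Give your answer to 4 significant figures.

≈ 81,430 people

P(12) = 23460 · e^(0.1037·12) = 23460 · e^(1.2444)
= 23460 · 3.47085 ≈ 81426.18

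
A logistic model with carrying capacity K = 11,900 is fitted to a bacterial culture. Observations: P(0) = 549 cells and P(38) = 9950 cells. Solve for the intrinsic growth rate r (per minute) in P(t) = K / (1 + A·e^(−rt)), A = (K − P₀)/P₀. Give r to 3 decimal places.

A = (11900 − 549)/549 = 20.67577
9950 = 11900/(1 + 20.67577·e^(−r·38)) → e^(−38r) = (1.19598 − 1)/20.67577 = 0.009479
r = −ln(0.009479)/38 = 4.65871/38

r ≈ 0.123 per minute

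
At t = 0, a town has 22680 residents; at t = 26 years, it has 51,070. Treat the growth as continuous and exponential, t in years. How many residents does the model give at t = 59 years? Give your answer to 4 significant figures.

r = ln(51070/22680) / 26 ≈ 0.03122 per year
P(59) = 22680 · e^(0.03122·59) = 22680 · 6.30893 ≈ 143086.5

≈ 143,100 residents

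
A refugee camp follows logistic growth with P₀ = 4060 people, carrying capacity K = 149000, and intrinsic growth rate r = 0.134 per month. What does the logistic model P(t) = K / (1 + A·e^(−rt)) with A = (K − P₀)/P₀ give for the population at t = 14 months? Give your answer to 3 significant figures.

≈ 23,000 people

A = (149000 − 4060)/4060 = 35.69951
P(14) = 149000 / (1 + 35.69951·e^(−0.134·14)) = 149000 / (1 + 35.69951·0.153202)
= 149000 / 6.46922 ≈ 23032.13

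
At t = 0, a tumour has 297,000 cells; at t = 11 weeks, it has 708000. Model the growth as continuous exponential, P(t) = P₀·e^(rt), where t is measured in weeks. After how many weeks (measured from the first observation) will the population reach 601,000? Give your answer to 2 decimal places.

r = ln(708000/297000) / 11 ≈ 0.078974 per week
t = ln(601000/297000) / r = 0.70486 / 0.078974 ≈ 8.925

t ≈ 8.93 weeks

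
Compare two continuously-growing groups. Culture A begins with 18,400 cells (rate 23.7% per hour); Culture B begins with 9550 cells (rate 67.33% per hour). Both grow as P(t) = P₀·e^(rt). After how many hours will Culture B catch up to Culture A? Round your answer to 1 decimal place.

18400·e^(0.237t) = 9550·e^(0.6733t)
18400/9550 = e^((0.6733 − 0.237)t) → ln(1.9267) = 0.4363·t
t = 0.65581 / 0.4363

t ≈ 1.5 hours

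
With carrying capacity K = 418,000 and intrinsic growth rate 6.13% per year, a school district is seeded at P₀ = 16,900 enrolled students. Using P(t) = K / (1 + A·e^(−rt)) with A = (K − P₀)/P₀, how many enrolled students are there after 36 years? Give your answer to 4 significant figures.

≈ 115,700 enrolled students

A = (418000 − 16900)/16900 = 23.73373
P(36) = 418000 / (1 + 23.73373·e^(−0.0613·36)) = 418000 / (1 + 23.73373·0.110052)
= 418000 / 3.61195 ≈ 115726.96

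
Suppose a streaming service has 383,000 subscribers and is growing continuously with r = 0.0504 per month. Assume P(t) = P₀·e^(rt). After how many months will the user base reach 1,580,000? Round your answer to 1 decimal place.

1580000 = 383000 · e^(0.0504·t)
t = ln(1580000/383000) / 0.0504 = ln(4.12533) / 0.0504 = 1.41715 / 0.0504

t ≈ 28.1 months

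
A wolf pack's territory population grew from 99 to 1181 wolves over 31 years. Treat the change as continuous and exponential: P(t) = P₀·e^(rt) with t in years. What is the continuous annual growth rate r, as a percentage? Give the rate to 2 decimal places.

1181 = 99 · e^(r·31)
e^(31r) = 1181/99 = 11.92929
r = ln(11.92929) / 31 = 2.479 / 31

r ≈ 8.00% per year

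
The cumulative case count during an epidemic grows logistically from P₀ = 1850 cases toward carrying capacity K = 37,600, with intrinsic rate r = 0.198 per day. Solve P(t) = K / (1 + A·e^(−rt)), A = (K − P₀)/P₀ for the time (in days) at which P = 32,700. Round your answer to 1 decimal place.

t ≈ 24.5 days

A = (37600 − 1850)/1850 = 19.32432
32700 = 37600/(1 + 19.32432·e^(−0.198t)) → 1 + 19.32432·e^(−0.198t) = 1.14985
e^(−0.198t) = 0.007754 → t = ln(128.96029)/0.198 = 4.8595/0.198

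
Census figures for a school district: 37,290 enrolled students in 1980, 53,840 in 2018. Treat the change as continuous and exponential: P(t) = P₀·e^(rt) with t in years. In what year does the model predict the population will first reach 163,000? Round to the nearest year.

r = ln(53840/37290) / 38 = 0.36729/38 ≈ 0.009666 per year
t = ln(163000/37290) / r = 1.47503/0.009666 ≈ 152.61 years after 1980

year 2133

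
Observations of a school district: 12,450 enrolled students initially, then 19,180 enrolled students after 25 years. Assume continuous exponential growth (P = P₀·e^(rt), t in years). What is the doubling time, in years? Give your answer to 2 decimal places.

r = ln(19180/12450) / 25 = ln(1.54056) / 25 ≈ 0.017286 per year
doubling time = ln 2 / |r| = 0.69315 / 0.017286

doubling time ≈ 40.10 years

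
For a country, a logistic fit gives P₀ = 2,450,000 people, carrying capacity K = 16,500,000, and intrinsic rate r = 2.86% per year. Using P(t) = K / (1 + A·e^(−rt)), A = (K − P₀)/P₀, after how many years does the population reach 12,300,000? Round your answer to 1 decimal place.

t ≈ 98.6 years

A = (16500000 − 2450000)/2450000 = 5.73469
12300000 = 16500000/(1 + 5.73469·e^(−0.0286t)) → 1 + 5.73469·e^(−0.0286t) = 1.34146
e^(−0.0286t) = 0.059543 → t = ln(16.79446)/0.0286 = 2.82105/0.0286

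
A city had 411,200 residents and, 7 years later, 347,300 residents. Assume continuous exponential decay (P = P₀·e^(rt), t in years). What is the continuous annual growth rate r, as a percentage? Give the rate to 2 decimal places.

r ≈ -2.41% per year

347300 = 411200 · e^(r·7)
e^(7r) = 347300/411200 = 0.8446
r = ln(0.8446) / 7 = -0.16889 / 7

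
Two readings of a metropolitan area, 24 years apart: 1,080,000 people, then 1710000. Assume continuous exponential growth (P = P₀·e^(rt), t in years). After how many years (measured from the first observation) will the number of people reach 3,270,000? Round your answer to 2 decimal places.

r = ln(1710000/1080000) / 24 ≈ 0.019147 per year
t = ln(3270000/1080000) / r = 1.10783 / 0.019147 ≈ 57.859

t ≈ 57.86 years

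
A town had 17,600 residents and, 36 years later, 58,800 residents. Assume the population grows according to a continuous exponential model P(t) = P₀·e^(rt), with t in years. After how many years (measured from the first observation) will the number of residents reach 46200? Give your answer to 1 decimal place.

r = ln(58800/17600) / 36 ≈ 0.033507 per year
t = ln(46200/17600) / r = 0.96508 / 0.033507 ≈ 28.803

t ≈ 28.8 years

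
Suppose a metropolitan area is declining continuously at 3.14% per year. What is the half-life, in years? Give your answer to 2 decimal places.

half-life = ln(2) / |r| = 0.69315 / 0.0314

half-life ≈ 22.07 years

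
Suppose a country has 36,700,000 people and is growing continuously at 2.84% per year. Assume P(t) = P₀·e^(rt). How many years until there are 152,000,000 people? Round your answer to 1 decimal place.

152000000 = 36700000 · e^(0.0284·t)
t = ln(152000000/36700000) / 0.0284 = ln(4.14169) / 0.0284 = 1.4211 / 0.0284

t ≈ 50.0 years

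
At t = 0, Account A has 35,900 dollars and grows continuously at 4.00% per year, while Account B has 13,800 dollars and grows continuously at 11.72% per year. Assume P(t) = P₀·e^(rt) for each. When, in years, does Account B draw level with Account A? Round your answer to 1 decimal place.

t ≈ 12.4 years

35900·e^(0.04t) = 13800·e^(0.1172t)
35900/13800 = e^((0.1172 − 0.04)t) → ln(2.60145) = 0.0772·t
t = 0.95607 / 0.0772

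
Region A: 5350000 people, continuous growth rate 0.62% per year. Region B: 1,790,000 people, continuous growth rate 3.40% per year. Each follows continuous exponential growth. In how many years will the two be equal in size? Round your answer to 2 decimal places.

t ≈ 39.38 years

5350000·e^(0.0062t) = 1790000·e^(0.034t)
5350000/1790000 = e^((0.034 − 0.0062)t) → ln(2.98883) = 0.0278·t
t = 1.09488 / 0.0278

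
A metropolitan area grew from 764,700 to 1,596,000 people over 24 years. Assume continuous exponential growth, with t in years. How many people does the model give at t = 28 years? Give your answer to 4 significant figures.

≈ 1,804,000 people

r = ln(1596000/764700) / 24 ≈ 0.030657 per year
P(28) = 764700 · e^(0.030657·28) = 764700 · 2.35938 ≈ 1804221.5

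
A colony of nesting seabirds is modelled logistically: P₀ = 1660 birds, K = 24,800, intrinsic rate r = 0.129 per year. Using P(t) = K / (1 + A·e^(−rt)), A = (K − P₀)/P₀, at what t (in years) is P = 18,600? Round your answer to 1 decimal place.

t ≈ 28.9 years

A = (24800 − 1660)/1660 = 13.93976
18600 = 24800/(1 + 13.93976·e^(−0.129t)) → 1 + 13.93976·e^(−0.129t) = 1.33333
e^(−0.129t) = 0.023912 → t = ln(41.81928)/0.129 = 3.73336/0.129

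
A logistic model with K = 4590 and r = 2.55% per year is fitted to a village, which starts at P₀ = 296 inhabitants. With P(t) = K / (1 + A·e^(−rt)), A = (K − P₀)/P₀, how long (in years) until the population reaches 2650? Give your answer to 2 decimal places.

t ≈ 117.12 years

A = (4590 − 296)/296 = 14.50676
2650 = 4590/(1 + 14.50676·e^(−0.0255t)) → 1 + 14.50676·e^(−0.0255t) = 1.73208
e^(−0.0255t) = 0.050464 → t = ln(19.81593)/0.0255 = 2.98649/0.0255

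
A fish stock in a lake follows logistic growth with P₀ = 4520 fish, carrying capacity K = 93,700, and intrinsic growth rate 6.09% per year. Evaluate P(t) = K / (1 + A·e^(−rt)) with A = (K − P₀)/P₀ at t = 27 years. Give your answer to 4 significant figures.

A = (93700 − 4520)/4520 = 19.73009
P(27) = 93700 / (1 + 19.73009·e^(−0.0609·27)) = 93700 / (1 + 19.73009·0.193148)
= 93700 / 4.81082 ≈ 19476.92

≈ 19,480 fish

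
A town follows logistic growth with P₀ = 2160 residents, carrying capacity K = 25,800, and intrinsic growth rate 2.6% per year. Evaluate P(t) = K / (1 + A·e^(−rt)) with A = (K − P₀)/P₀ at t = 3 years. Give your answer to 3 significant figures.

≈ 2,320 residents

A = (25800 − 2160)/2160 = 10.94444
P(3) = 25800 / (1 + 10.94444·e^(−0.026·3)) = 25800 / (1 + 10.94444·0.924964)
= 25800 / 11.12322 ≈ 2319.47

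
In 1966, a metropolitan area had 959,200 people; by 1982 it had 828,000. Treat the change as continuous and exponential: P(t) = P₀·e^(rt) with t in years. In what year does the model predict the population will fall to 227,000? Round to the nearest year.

r = ln(828000/959200) / 16 = -0.14709/16 ≈ -0.009193 per year
t = ln(227000/959200) / r = -1.44115/-0.009193 ≈ 156.77 years after 1966

year 2123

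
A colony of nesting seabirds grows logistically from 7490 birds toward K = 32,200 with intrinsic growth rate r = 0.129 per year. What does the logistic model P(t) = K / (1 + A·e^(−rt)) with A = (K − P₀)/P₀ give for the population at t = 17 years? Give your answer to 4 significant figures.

≈ 23,540 birds

A = (32200 − 7490)/7490 = 3.29907
P(17) = 32200 / (1 + 3.29907·e^(−0.129·17)) = 32200 / (1 + 3.29907·0.111582)
= 32200 / 1.36811 ≈ 23536.04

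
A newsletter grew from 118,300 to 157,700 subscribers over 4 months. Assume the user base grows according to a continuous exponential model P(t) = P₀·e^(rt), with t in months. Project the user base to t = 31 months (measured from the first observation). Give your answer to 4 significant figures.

≈ 1,098,000 subscribers

r = ln(157700/118300) / 4 ≈ 0.071868 per month
P(31) = 118300 · e^(0.071868·31) = 118300 · 9.28034 ≈ 1097864.13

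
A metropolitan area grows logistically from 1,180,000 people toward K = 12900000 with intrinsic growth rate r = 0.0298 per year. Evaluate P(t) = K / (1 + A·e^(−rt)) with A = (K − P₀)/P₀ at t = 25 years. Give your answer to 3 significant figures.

≈ 2,260,000 people

A = (12900000 − 1180000)/1180000 = 9.9322
P(25) = 12900000 / (1 + 9.9322·e^(−0.0298·25)) = 12900000 / (1 + 9.9322·0.474734)
= 12900000 / 5.71516 ≈ 2257155.59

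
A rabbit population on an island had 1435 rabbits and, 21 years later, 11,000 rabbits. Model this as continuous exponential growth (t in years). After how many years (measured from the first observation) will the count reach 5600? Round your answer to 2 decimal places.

t ≈ 14.04 years

r = ln(11000/1435) / 21 ≈ 0.096987 per year
t = ln(5600/1435) / r = 1.3616 / 0.096987 ≈ 14.039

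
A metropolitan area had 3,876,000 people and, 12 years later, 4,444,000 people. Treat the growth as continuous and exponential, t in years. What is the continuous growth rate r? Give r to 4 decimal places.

4444000 = 3876000 · e^(r·12)
e^(12r) = 4444000/3876000 = 1.14654
r = ln(1.14654) / 12 = 0.13675 / 12

r ≈ 0.0114 per year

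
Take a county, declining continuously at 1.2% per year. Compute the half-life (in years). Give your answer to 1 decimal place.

half-life = ln(2) / |r| = 0.69315 / 0.012

half-life ≈ 57.8 years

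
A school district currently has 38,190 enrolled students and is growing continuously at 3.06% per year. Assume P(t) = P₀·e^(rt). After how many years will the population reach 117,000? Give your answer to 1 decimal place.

t ≈ 36.6 years

117000 = 38190 · e^(0.0306·t)
t = ln(117000/38190) / 0.0306 = ln(3.06363) / 0.0306 = 1.1196 / 0.0306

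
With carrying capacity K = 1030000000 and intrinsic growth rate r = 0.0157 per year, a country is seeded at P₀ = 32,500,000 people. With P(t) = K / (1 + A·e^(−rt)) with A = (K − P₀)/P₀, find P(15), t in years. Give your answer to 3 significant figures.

≈ 40,800,000 people

A = (1030000000 − 32500000)/32500000 = 30.69231
P(15) = 1030000000 / (1 + 30.69231·e^(−0.0157·15)) = 1030000000 / (1 + 30.69231·0.790176)
= 1030000000 / 25.25231 ≈ 40788340.28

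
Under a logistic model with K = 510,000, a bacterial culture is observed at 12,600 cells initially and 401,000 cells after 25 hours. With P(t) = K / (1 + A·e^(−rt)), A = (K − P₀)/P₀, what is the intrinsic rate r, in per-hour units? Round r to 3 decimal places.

r ≈ 0.199 per hour

A = (510000 − 12600)/12600 = 39.47619
401000 = 510000/(1 + 39.47619·e^(−r·25)) → e^(−25r) = (1.27182 − 1)/39.47619 = 0.006886
r = −ln(0.006886)/25 = 4.97831/25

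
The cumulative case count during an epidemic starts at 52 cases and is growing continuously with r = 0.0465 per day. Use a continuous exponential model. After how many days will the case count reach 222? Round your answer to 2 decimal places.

222 = 52 · e^(0.0465·t)
t = ln(222/52) / 0.0465 = ln(4.26923) / 0.0465 = 1.45143 / 0.0465

t ≈ 31.21 days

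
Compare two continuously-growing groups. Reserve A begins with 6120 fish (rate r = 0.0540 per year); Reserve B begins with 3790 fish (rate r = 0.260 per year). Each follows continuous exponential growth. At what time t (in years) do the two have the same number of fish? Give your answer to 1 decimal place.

6120·e^(0.054t) = 3790·e^(0.26t)
6120/3790 = e^((0.26 − 0.054)t) → ln(1.61478) = 0.206·t
t = 0.4792 / 0.206

t ≈ 2.3 years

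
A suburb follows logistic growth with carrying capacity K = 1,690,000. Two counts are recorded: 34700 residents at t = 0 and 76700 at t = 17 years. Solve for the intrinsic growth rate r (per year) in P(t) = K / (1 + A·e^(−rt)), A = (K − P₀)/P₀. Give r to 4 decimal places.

A = (1690000 − 34700)/34700 = 47.70317
76700 = 1690000/(1 + 47.70317·e^(−r·17)) → e^(−17r) = (22.0339 − 1)/47.70317 = 0.440933
r = −ln(0.440933)/17 = 0.81886/17

r ≈ 0.0482 per year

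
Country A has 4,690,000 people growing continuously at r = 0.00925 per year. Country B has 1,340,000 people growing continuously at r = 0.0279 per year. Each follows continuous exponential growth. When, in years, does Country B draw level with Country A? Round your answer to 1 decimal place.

4690000·e^(0.00925t) = 1340000·e^(0.0279t)
4690000/1340000 = e^((0.0279 − 0.00925)t) → ln(3.5) = 0.01865·t
t = 1.25276 / 0.01865

t ≈ 67.2 years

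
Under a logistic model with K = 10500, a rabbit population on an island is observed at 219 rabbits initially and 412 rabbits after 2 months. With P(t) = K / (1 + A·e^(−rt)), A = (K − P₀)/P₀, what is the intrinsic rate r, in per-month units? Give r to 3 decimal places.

r ≈ 0.325 per month

A = (10500 − 219)/219 = 46.94521
412 = 10500/(1 + 46.94521·e^(−r·2)) → e^(−2r) = (25.48544 − 1)/46.94521 = 0.521575
r = −ln(0.521575)/2 = 0.6509/2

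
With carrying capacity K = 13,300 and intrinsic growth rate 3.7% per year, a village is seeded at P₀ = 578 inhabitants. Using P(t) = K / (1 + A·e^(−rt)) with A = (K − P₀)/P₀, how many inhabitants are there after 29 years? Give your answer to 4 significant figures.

≈ 1,560 inhabitants

A = (13300 − 578)/578 = 22.01038
P(29) = 13300 / (1 + 22.01038·e^(−0.037·29)) = 13300 / (1 + 22.01038·0.341981)
= 13300 / 8.52713 ≈ 1559.73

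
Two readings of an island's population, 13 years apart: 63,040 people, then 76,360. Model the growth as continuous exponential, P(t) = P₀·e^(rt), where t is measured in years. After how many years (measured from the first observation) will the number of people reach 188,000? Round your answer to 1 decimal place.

r = ln(76360/63040) / 13 ≈ 0.014745 per year
t = ln(188000/63040) / r = 1.09267 / 0.014745 ≈ 74.103

t ≈ 74.1 years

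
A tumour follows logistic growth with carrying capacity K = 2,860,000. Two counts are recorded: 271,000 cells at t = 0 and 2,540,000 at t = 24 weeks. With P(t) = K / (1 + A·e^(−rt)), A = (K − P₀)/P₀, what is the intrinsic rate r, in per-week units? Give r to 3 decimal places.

A = (2860000 − 271000)/271000 = 9.55351
2540000 = 2860000/(1 + 9.55351·e^(−r·24)) → e^(−24r) = (1.12598 − 1)/9.55351 = 0.013187
r = −ln(0.013187)/24 = 4.32851/24

r ≈ 0.180 per week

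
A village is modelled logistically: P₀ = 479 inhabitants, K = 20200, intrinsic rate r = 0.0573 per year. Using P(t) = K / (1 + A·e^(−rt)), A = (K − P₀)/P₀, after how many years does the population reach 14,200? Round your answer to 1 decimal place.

A = (20200 − 479)/479 = 41.17119
14200 = 20200/(1 + 41.17119·e^(−0.0573t)) → 1 + 41.17119·e^(−0.0573t) = 1.42254
e^(−0.0573t) = 0.010263 → t = ln(97.43848)/0.0573 = 4.57922/0.0573

t ≈ 79.9 years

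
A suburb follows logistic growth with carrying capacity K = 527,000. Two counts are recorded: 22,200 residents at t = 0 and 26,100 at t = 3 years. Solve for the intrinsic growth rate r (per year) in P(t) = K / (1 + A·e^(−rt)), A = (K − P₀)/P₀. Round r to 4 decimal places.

A = (527000 − 22200)/22200 = 22.73874
26100 = 527000/(1 + 22.73874·e^(−r·3)) → e^(−3r) = (20.19157 − 1)/22.73874 = 0.844003
r = −ln(0.844003)/3 = 0.1696/3

r ≈ 0.0565 per year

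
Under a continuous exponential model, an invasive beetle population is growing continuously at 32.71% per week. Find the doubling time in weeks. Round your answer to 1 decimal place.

doubling time ≈ 2.1 weeks

doubling time = ln(2) / |r| = 0.69315 / 0.3271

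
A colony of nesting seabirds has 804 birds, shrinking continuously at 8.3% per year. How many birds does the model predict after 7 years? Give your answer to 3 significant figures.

P(7) = 804 · e^(-0.083·7) = 804 · e^(-0.581)
= 804 · 0.55934 ≈ 449.71

≈ 450 birds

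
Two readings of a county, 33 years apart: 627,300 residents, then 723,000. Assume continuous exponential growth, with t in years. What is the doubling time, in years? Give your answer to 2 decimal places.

r = ln(723000/627300) / 33 = ln(1.15256) / 33 ≈ 0.004303 per year
doubling time = ln 2 / |r| = 0.69315 / 0.004303

doubling time ≈ 161.10 years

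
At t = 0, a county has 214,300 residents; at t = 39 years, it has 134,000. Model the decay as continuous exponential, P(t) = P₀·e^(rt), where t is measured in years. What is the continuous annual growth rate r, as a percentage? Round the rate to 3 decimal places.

134000 = 214300 · e^(r·39)
e^(39r) = 134000/214300 = 0.62529
r = ln(0.62529) / 39 = -0.46954 / 39

r ≈ -1.204% per year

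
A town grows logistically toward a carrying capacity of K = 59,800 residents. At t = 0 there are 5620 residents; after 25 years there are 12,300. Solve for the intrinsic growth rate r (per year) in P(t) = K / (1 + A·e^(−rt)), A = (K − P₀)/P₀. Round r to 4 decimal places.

r ≈ 0.0366 per year

A = (59800 − 5620)/5620 = 9.64057
12300 = 59800/(1 + 9.64057·e^(−r·25)) → e^(−25r) = (4.86179 − 1)/9.64057 = 0.400577
r = −ln(0.400577)/25 = 0.91485/25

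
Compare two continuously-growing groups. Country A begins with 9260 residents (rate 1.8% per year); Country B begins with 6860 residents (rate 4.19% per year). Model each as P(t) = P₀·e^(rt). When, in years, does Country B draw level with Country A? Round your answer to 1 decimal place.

9260·e^(0.018t) = 6860·e^(0.0419t)
9260/6860 = e^((0.0419 − 0.018)t) → ln(1.34985) = 0.0239·t
t = 0.3 / 0.0239

t ≈ 12.6 years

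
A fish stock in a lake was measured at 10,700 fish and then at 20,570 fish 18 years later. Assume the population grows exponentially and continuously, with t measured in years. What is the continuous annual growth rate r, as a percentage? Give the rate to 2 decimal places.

r ≈ 3.63% per year

20570 = 10700 · e^(r·18)
e^(18r) = 20570/10700 = 1.92243
r = ln(1.92243) / 18 = 0.65359 / 18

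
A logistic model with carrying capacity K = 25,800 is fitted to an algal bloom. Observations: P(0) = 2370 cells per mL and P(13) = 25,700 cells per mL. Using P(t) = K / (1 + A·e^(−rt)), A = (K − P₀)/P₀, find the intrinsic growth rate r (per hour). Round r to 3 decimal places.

r ≈ 0.603 per hour

A = (25800 − 2370)/2370 = 9.88608
25700 = 25800/(1 + 9.88608·e^(−r·13)) → e^(−13r) = (1.00389 − 1)/9.88608 = 0.000394
r = −ln(0.000394)/13 = 7.8402/13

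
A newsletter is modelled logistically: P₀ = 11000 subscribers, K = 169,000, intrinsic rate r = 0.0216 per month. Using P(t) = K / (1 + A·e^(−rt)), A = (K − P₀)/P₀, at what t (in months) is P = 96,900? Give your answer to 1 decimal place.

t ≈ 137.1 months

A = (169000 − 11000)/11000 = 14.36364
96900 = 169000/(1 + 14.36364·e^(−0.0216t)) → 1 + 14.36364·e^(−0.0216t) = 1.74407
e^(−0.0216t) = 0.051802 → t = ln(19.30425)/0.0216 = 2.96033/0.0216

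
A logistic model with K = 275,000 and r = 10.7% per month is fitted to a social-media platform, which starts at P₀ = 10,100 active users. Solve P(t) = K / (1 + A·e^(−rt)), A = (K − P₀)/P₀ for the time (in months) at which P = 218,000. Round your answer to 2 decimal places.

t ≈ 43.07 months

A = (275000 − 10100)/10100 = 26.22772
218000 = 275000/(1 + 26.22772·e^(−0.107t)) → 1 + 26.22772·e^(−0.107t) = 1.26147
e^(−0.107t) = 0.009969 → t = ln(100.30954)/0.107 = 4.60826/0.107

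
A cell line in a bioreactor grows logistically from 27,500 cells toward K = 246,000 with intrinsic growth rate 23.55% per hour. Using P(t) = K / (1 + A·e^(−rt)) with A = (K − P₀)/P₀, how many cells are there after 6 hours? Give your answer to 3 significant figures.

A = (246000 − 27500)/27500 = 7.94545
P(6) = 246000 / (1 + 7.94545·e^(−0.2355·6)) = 246000 / (1 + 7.94545·0.243412)
= 246000 / 2.93402 ≈ 83844.05

≈ 83,800 cells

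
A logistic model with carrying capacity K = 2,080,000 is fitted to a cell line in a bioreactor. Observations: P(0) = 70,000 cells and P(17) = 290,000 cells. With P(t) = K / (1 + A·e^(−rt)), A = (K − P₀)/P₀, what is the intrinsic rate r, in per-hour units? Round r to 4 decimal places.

A = (2080000 − 70000)/70000 = 28.71429
290000 = 2080000/(1 + 28.71429·e^(−r·17)) → e^(−17r) = (7.17241 − 1)/28.71429 = 0.21496
r = −ln(0.21496)/17 = 1.5373/17

r ≈ 0.0904 per hour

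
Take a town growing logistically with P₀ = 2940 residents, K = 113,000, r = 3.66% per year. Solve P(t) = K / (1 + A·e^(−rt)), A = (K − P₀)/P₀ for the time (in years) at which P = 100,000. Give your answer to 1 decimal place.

A = (113000 − 2940)/2940 = 37.43537
100000 = 113000/(1 + 37.43537·e^(−0.0366t)) → 1 + 37.43537·e^(−0.0366t) = 1.13
e^(−0.0366t) = 0.003473 → t = ln(287.96442)/0.0366 = 5.66284/0.0366

t ≈ 154.7 years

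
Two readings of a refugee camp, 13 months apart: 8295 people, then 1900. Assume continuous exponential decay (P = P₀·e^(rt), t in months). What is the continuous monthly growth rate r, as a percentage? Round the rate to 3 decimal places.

r ≈ -11.337% per month

1900 = 8295 · e^(r·13)
e^(13r) = 1900/8295 = 0.22905
r = ln(0.22905) / 13 = -1.4738 / 13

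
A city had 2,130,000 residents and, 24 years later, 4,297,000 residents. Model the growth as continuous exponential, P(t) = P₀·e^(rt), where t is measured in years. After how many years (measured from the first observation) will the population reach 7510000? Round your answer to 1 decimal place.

t ≈ 43.1 years

r = ln(4297000/2130000) / 24 ≈ 0.029241 per year
t = ln(7510000/2130000) / r = 1.26011 / 0.029241 ≈ 43.093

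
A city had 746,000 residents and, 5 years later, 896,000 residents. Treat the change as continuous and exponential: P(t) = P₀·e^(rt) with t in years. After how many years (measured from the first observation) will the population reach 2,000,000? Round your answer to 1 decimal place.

r = ln(896000/746000) / 5 ≈ 0.036643 per year
t = ln(2000000/746000) / r = 0.98618 / 0.036643 ≈ 26.913

t ≈ 26.9 years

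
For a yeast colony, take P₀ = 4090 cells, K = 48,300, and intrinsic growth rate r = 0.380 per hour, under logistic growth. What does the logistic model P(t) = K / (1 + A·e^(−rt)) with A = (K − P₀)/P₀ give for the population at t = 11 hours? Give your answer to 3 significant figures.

A = (48300 − 4090)/4090 = 10.80929
P(11) = 48300 / (1 + 10.80929·e^(−0.38·11)) = 48300 / (1 + 10.80929·0.015299)
= 48300 / 1.16537 ≈ 41446.21

≈ 41,400 cells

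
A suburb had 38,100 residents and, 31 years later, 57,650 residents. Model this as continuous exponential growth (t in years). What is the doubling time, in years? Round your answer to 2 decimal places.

r = ln(57650/38100) / 31 = ln(1.51312) / 31 ≈ 0.013361 per year
doubling time = ln 2 / |r| = 0.69315 / 0.013361

doubling time ≈ 51.88 years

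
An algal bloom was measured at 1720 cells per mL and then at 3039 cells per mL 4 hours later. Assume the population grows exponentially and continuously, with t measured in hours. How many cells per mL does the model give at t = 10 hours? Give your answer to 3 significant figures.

≈ 7,140 cells per mL

r = ln(3039/1720) / 4 ≈ 0.142301 per hour
P(10) = 1720 · e^(0.142301·10) = 1720 · 4.14959 ≈ 7137.3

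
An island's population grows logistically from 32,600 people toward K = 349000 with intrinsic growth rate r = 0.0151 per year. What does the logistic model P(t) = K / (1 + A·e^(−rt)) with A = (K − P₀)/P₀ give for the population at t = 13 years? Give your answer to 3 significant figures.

A = (349000 − 32600)/32600 = 9.70552
P(13) = 349000 / (1 + 9.70552·e^(−0.0151·13)) = 349000 / (1 + 9.70552·0.821766)
= 349000 / 8.97566 ≈ 38882.92

≈ 38,900 people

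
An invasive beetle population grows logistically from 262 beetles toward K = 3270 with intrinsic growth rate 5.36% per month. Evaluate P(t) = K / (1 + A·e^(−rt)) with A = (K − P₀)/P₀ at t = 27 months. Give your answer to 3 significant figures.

≈ 884 beetles

A = (3270 − 262)/262 = 11.48092
P(27) = 3270 / (1 + 11.48092·e^(−0.0536·27)) = 3270 / (1 + 11.48092·0.235228)
= 3270 / 3.70063 ≈ 883.63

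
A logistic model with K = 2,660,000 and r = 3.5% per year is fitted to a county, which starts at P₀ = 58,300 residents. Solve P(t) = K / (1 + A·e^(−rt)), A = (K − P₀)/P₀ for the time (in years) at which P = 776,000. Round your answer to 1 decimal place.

A = (2660000 − 58300)/58300 = 44.62607
776000 = 2660000/(1 + 44.62607·e^(−0.035t)) → 1 + 44.62607·e^(−0.035t) = 3.42784
e^(−0.035t) = 0.054404 → t = ln(18.38101)/0.035 = 2.91132/0.035

t ≈ 83.2 years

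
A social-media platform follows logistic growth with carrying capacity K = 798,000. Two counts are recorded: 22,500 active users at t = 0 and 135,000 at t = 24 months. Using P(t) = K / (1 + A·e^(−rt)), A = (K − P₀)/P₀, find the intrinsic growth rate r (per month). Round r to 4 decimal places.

A = (798000 − 22500)/22500 = 34.46667
135000 = 798000/(1 + 34.46667·e^(−r·24)) → e^(−24r) = (5.91111 − 1)/34.46667 = 0.142489
r = −ln(0.142489)/24 = 1.94849/24

r ≈ 0.0812 per month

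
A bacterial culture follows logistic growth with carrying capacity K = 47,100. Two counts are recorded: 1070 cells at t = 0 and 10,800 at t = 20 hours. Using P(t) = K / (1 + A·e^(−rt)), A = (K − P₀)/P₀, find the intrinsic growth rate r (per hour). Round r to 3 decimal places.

r ≈ 0.127 per hour

A = (47100 − 1070)/1070 = 43.01869
10800 = 47100/(1 + 43.01869·e^(−r·20)) → e^(−20r) = (4.36111 − 1)/43.01869 = 0.078131
r = −ln(0.078131)/20 = 2.54936/20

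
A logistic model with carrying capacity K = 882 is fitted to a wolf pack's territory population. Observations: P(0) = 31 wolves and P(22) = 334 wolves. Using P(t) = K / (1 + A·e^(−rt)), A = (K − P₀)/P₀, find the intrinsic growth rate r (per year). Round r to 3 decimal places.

r ≈ 0.128 per year

A = (882 − 31)/31 = 27.45161
334 = 882/(1 + 27.45161·e^(−r·22)) → e^(−22r) = (2.64072 − 1)/27.45161 = 0.059768
r = −ln(0.059768)/22 = 2.81729/22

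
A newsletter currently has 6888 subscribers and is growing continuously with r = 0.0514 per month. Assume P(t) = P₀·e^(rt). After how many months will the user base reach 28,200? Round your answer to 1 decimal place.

28200 = 6888 · e^(0.0514·t)
t = ln(28200/6888) / 0.0514 = ln(4.09408) / 0.0514 = 1.40954 / 0.0514

t ≈ 27.4 months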